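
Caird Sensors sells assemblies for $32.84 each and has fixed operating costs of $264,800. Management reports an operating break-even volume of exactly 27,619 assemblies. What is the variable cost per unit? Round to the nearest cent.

Contribution per unit must be FC / Q = $264,800 / 27,619 = $9.5876.
Variable cost per unit = $32.84 − $9.5876 = $23.25.

$23.25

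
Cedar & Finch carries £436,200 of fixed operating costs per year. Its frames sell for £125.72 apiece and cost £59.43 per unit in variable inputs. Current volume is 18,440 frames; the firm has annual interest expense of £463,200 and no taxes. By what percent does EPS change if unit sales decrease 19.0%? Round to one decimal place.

At 18,440 units, contribution = 18,440 × £66.29 = £1,222,387.60.
EBIT = £1,222,387.60 − £436,200 = £786,187.60.
After interest of £463,200.00, pre-tax earnings = £322,987.60.
DCL = total CM / (EBIT − I) = £1,222,387.60 / £322,987.60 = 3.7846.
%ΔEPS = DCL × %ΔSales = 3.7846 × -19.0% = -71.9%.

-71.9%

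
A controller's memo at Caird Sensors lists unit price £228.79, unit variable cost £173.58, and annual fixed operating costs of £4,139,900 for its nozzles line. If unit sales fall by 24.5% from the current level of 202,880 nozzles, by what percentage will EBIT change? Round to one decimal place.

Contribution at this volume is 202,880 × £55.21 = £11,201,004.80.
EBIT = £11,201,004.80 − £4,139,900 = £7,061,104.80.
So DOL = total CM / EBIT = £11,201,004.80 / £7,061,104.80 = 1.5863.
%ΔEBIT = DOL × %ΔSales = 1.5863 × -24.5% = -38.9%.

-38.9%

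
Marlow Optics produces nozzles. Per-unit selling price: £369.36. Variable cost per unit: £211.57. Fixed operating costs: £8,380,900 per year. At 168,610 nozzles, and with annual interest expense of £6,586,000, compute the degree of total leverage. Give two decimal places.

At 168,610 units, contribution = 168,610 × £157.79 = £26,604,971.90.
Operating income = contribution − fixed costs = £26,604,971.90 − £8,380,900 = £18,224,071.90. Interest = £6,586,000.00, so EBIT − I = £11,638,071.90.
Degree of total leverage = total CM / (EBIT − interest) = £26,604,971.90 / £11,638,071.90 = 2.2860.

2.29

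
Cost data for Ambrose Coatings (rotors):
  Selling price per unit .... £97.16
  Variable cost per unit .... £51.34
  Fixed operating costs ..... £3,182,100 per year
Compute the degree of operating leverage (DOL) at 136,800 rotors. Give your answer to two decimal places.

2.03

Total contribution margin = 136,800 × £45.82 = £6,268,176.00.
Operating income = contribution − fixed costs = £6,268,176.00 − £3,182,100 = £3,086,076.00.
So DOL = total CM / EBIT = £6,268,176.00 / £3,086,076.00 = 2.0311.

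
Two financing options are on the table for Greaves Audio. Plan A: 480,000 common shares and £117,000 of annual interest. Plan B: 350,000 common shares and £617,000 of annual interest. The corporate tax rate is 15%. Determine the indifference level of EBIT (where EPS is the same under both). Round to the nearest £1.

At indifference, (EBIT − 117,000)(1 − t)/480,000 = (EBIT − 617,000)(1 − t)/350,000.
The (1 − t) factor cancels: (EBIT − 117,000) × 350,000 = (EBIT − 617,000) × 480,000.
Solving, EBIT = (617,000·480,000 − 117,000·350,000) / (480,000 − 350,000) = 255,210,000,000 / 130,000 = 1,963,153.85.

£1,963,154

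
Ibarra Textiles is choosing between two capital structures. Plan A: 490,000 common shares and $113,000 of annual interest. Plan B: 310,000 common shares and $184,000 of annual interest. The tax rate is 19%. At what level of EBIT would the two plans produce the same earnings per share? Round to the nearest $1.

At indifference, (EBIT − 113,000)(1 − t)/490,000 = (EBIT − 184,000)(1 − t)/310,000.
The (1 − t) factor cancels: (EBIT − 113,000) × 310,000 = (EBIT − 184,000) × 490,000.
EBIT × (490,000 − 310,000) = 184,000 × 490,000 − 113,000 × 310,000 = 55,130,000,000, so EBIT = 55,130,000,000 ÷ 180,000 = 306,277.78.

$306,278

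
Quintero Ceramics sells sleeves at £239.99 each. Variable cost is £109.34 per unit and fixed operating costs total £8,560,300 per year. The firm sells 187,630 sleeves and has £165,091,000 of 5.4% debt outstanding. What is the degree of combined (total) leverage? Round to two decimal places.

Contribution at this volume is 187,630 × £130.65 = £24,513,859.50.
Subtracting fixed costs: EBIT = £24,513,859.50 − £8,560,300 = £15,953,559.50. Interest = £8,914,914.00.
DOL = £24,513,859.50 ÷ £15,953,559.50 = 1.5366; DFL = £15,953,559.50 ÷ £7,038,645.50 = 2.2666.
Combined leverage = 1.5366 × 2.2666 = 3.4829.

3.48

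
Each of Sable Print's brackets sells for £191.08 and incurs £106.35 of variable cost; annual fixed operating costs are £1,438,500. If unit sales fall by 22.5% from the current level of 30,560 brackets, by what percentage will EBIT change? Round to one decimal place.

At 30,560 units, contribution = 30,560 × £84.73 = £2,589,348.80.
EBIT = £2,589,348.80 − £1,438,500 = £1,150,848.80.
DOL = contribution ÷ EBIT = £2,589,348.80 ÷ £1,150,848.80 = 2.2499.
%ΔEBIT = DOL × %ΔSales = 2.2499 × -22.5% = -50.6%.

-50.6%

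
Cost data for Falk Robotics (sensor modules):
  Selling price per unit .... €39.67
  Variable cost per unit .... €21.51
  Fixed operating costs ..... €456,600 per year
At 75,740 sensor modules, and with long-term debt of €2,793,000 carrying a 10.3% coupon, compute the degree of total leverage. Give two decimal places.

Total contribution margin = 75,740 × €18.16 = €1,375,438.40.
EBIT = €1,375,438.40 − €456,600 = €918,838.40. Interest = €287,679.00.
DOL = €1,375,438.40 ÷ €918,838.40 = 1.4969; DFL = €918,838.40 ÷ €631,159.40 = 1.4558.
DCL = DOL × DFL = 1.4969 × 1.4558 = 2.1792.

2.18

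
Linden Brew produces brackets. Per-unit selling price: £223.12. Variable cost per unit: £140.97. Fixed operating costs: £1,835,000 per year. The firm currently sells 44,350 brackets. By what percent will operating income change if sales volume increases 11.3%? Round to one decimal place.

+22.8%

Total contribution margin = 44,350 × £82.15 = £3,643,352.50.
Operating income = contribution − fixed costs = £3,643,352.50 − £1,835,000 = £1,808,352.50.
Degree of operating leverage = £3,643,352.50 / £1,808,352.50 = 2.0147.
So EBIT moves 2.0147 × (+11.3%) = +22.8%.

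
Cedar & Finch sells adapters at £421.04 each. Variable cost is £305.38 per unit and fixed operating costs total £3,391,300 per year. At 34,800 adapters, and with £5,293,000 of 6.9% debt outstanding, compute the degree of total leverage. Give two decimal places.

14.99

Total contribution margin = 34,800 × £115.66 = £4,024,968.00.
EBIT = £4,024,968.00 − £3,391,300 = £633,668.00. Interest = £365,217.00, so EBIT − I = £268,451.00.
Degree of total leverage = total CM / (EBIT − interest) = £4,024,968.00 / £268,451.00 = 14.9933.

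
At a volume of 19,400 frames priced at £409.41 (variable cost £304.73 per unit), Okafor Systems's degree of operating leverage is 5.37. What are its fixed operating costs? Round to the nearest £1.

£1,652,618

Contribution at this volume is 19,400 × £104.68 = £2,030,792.00.
Since DOL = CM ÷ EBIT, EBIT = £2,030,792.00 ÷ 5.37 = £378,173.56.
Fixed costs = CM − EBIT = £2,030,792.00 − £378,173.56 = £1,652,618.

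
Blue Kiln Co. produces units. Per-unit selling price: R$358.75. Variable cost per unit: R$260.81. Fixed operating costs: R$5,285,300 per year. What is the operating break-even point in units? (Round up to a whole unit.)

Unit CM = price − variable cost = R$358.75 − R$260.81 = R$97.94.
Units to break even: R$5,285,300 ÷ R$97.94 = 53,964.67, rounded up to 53,965.

53,965 units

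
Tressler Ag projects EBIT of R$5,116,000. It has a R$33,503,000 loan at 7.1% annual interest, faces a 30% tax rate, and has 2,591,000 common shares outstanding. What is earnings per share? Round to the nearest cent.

Pre-tax income = R$5,116,000 − R$2,378,713.00 = R$2,737,287.00.
After tax at 30%: net income = R$2,737,287.00 × 0.70 = R$1,916,100.90.
EPS = R$1,916,100.90 ÷ 2,591,000 = R$0.74.

R$0.74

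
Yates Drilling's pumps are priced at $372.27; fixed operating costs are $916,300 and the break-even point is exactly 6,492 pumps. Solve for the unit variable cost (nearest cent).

At break-even, FC = Q × (P − VC), so P − VC = $916,300 ÷ 6,492 = $141.1429.
Variable cost per unit = $372.27 − $141.1429 = $231.13.

$231.13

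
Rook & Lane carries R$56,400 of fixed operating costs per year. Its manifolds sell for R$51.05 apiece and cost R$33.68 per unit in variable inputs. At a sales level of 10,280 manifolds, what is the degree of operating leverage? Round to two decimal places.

Contribution at this volume is 10,280 × R$17.37 = R$178,563.60.
Subtracting fixed costs: EBIT = R$178,563.60 − R$56,400 = R$122,163.60.
DOL = contribution ÷ EBIT = R$178,563.60 ÷ R$122,163.60 = 1.4617.

1.46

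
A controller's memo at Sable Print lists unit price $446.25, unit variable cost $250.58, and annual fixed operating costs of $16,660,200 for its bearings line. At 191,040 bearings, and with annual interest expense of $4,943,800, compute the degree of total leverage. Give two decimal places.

At 191,040 units, contribution = 191,040 × $195.67 = $37,380,796.80.
Subtracting fixed costs: EBIT = $37,380,796.80 − $16,660,200 = $20,720,596.80. Interest = $4,943,800.00.
DOL = $37,380,796.80 ÷ $20,720,596.80 = 1.8040; DFL = $20,720,596.80 ÷ $15,776,796.80 = 1.3134.
DCL = DOL × DFL = 1.8040 × 1.3134 = 2.3694.

2.37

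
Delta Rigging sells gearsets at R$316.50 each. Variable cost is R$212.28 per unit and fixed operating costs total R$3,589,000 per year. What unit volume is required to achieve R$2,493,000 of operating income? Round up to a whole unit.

58,358 gearsets

Contribution margin per unit = R$316.50 − R$212.28 = R$104.22.
Units = (FC + target) / CM = (R$3,589,000 + R$2,493,000) / R$104.22 = 58,357.32, so 58,358 gearsets.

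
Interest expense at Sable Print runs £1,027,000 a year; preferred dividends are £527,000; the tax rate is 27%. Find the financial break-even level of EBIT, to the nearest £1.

Preferred dividends are paid after tax, so their pre-tax equivalent is £527,000 ÷ (1 − 0.27) = £721,917.81.
EPS = 0 when EBIT covers interest plus the pre-tax preferred burden: £1,027,000 + £721,917.81 = £1,748,917.81.

£1,748,918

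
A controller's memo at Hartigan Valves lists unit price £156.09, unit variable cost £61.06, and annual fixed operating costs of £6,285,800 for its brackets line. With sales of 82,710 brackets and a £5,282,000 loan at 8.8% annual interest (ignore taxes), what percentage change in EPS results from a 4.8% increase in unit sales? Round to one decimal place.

+34.0%

At 82,710 units, contribution = 82,710 × £95.03 = £7,859,931.30.
Operating income = contribution − fixed costs = £7,859,931.30 − £6,285,800 = £1,574,131.30.
Interest = £464,816.00, so EBIT − I = £1,109,315.30.
DCL = total CM / (EBIT − I) = £7,859,931.30 / £1,109,315.30 = 7.0854.
%ΔEPS = DCL × %ΔSales = 7.0854 × +4.8% = +34.0%.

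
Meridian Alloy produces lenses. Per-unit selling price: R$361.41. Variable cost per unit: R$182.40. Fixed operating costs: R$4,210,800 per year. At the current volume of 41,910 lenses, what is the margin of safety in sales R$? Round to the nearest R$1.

R$6,645,351

Each unit contributes R$361.41 − R$182.40 = R$179.01. Break-even units = R$4,210,800 ÷ R$179.01 = 23,522.71; break-even revenue = 23,522.71 × R$361.41 = R$8,501,341.98.
Current sales = 41,910 × R$361.41 = R$15,146,693.10.
Margin of safety = R$15,146,693.10 − R$8,501,341.98 = R$6,645,351.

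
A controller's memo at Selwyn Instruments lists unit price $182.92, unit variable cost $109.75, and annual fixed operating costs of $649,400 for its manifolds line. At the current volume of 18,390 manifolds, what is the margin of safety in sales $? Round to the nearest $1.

$1,740,443

Contribution margin per unit = $182.92 − $109.75 = $73.17. Break-even units = $649,400 ÷ $73.17 = 8,875.22; break-even revenue = 8,875.22 × $182.92 = $1,623,455.62.
Current sales = 18,390 × $182.92 = $3,363,898.80.
Margin of safety = $3,363,898.80 − $1,623,455.62 = $1,740,443.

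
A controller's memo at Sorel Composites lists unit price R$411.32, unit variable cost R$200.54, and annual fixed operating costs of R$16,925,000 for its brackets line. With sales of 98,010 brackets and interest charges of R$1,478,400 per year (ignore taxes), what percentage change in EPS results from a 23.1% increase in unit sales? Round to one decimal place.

At 98,010 units, contribution = 98,010 × R$210.78 = R$20,658,547.80.
Subtracting fixed costs: EBIT = R$20,658,547.80 − R$16,925,000 = R$3,733,547.80.
After interest of R$1,478,400.00, pre-tax earnings = R$2,255,147.80.
Degree of combined leverage = contribution ÷ (EBIT − I) = R$20,658,547.80 ÷ R$2,255,147.80 = 9.1606.
EPS therefore changes by 9.1606 × (+23.1%) = +211.6%.

+211.6%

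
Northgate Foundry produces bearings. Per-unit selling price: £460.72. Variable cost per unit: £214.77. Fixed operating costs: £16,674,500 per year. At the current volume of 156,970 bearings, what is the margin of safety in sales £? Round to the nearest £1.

Unit CM = price − variable cost = £460.72 − £214.77 = £245.95. Break-even units = £16,674,500 ÷ £245.95 = 67,796.30; break-even revenue = 67,796.30 × £460.72 = £31,235,111.36.
Current sales = 156,970 × £460.72 = £72,319,218.40.
Margin of safety = £72,319,218.40 − £31,235,111.36 = £41,084,107.

£41,084,107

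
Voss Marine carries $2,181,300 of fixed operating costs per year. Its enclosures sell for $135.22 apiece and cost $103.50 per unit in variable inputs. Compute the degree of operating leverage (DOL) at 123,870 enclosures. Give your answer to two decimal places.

Total contribution margin = 123,870 × $31.72 = $3,929,156.40.
EBIT = $3,929,156.40 − $2,181,300 = $1,747,856.40.
Degree of operating leverage = $3,929,156.40 / $1,747,856.40 = 2.2480.

2.25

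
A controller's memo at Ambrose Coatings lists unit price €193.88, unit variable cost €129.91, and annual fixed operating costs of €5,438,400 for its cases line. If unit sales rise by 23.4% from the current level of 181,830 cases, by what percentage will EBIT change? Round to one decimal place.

+43.9%

Contribution at this volume is 181,830 × €63.97 = €11,631,665.10.
Operating income = contribution − fixed costs = €11,631,665.10 − €5,438,400 = €6,193,265.10.
Degree of operating leverage = €11,631,665.10 / €6,193,265.10 = 1.8781.
So EBIT moves 1.8781 × (+23.4%) = +43.9%.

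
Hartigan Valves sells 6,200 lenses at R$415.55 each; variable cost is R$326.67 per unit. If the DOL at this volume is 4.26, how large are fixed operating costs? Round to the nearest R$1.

R$421,700

At 6,200 units, contribution = 6,200 × R$88.88 = R$551,056.00.
Since DOL = CM ÷ EBIT, EBIT = R$551,056.00 ÷ 4.26 = R$129,355.87.
Fixed costs = CM − EBIT = R$551,056.00 − R$129,355.87 = R$421,700.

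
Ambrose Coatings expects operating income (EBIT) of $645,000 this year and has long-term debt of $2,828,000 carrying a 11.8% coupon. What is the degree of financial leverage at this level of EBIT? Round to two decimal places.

2.07

Annual interest charges come to $333,704.00.
Degree of financial leverage = EBIT / (EBIT − interest) = $645,000 / $311,296.00 = 2.0720.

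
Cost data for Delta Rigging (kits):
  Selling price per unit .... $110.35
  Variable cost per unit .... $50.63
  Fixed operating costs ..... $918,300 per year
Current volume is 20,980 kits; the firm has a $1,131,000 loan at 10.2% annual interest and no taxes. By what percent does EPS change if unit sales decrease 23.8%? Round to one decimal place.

Total contribution margin = 20,980 × $59.72 = $1,252,925.60.
EBIT = $1,252,925.60 − $918,300 = $334,625.60.
After interest of $115,362.00, pre-tax earnings = $219,263.60.
Degree of combined leverage = contribution ÷ (EBIT − I) = $1,252,925.60 ÷ $219,263.60 = 5.7142.
%ΔEPS = DCL × %ΔSales = 5.7142 × -23.8% = -136.0%.

-136.0%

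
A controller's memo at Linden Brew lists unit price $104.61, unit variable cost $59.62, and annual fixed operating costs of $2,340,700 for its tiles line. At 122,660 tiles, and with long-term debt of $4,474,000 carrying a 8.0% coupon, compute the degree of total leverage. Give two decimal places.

At 122,660 units, contribution = 122,660 × $44.99 = $5,518,473.40.
Subtracting fixed costs: EBIT = $5,518,473.40 − $2,340,700 = $3,177,773.40. Interest = $357,920.00.
DOL = $5,518,473.40 ÷ $3,177,773.40 = 1.7366; DFL = $3,177,773.40 ÷ $2,819,853.40 = 1.1269.
Combined leverage = 1.7366 × 1.1269 = 1.9570.

1.96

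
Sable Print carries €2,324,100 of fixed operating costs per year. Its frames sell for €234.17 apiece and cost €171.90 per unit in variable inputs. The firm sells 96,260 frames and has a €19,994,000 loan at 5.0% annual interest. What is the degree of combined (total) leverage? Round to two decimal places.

Contribution at this volume is 96,260 × €62.27 = €5,994,110.20.
Operating income = contribution − fixed costs = €5,994,110.20 − €2,324,100 = €3,670,010.20. Interest = €999,700.00.
DOL = €5,994,110.20 ÷ €3,670,010.20 = 1.6333; DFL = €3,670,010.20 ÷ €2,670,310.20 = 1.3744.
Combined leverage = 1.6333 × 1.3744 = 2.2448.

2.24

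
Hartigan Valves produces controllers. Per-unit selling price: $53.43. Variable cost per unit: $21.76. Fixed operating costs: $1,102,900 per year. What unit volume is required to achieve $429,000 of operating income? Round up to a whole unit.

Each unit contributes $53.43 − $21.76 = $31.67.
Units = (FC + target) / CM = ($1,102,900 + $429,000) / $31.67 = 48,370.70, so 48,371 controllers.

48,371 controllers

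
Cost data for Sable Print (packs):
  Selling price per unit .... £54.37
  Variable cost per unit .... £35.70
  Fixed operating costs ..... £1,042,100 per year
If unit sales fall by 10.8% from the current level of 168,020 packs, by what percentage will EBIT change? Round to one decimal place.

Total contribution margin = 168,020 × £18.67 = £3,136,933.40.
Subtracting fixed costs: EBIT = £3,136,933.40 − £1,042,100 = £2,094,833.40.
DOL = contribution ÷ EBIT = £3,136,933.40 ÷ £2,094,833.40 = 1.4975.
%ΔEBIT = DOL × %ΔSales = 1.4975 × -10.8% = -16.2%.

-16.2%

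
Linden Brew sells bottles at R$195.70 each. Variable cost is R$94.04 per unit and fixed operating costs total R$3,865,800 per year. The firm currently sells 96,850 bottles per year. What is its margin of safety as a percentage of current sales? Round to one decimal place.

Unit CM = price − variable cost = R$195.70 − R$94.04 = R$101.66. Break-even units = R$3,865,800 ÷ R$101.66 = 38,026.76; break-even revenue = 38,026.76 × R$195.70 = R$7,441,836.12.
Current sales = 96,850 × R$195.70 = R$18,953,545.00.
Margin of safety = (R$18,953,545.00 − R$7,441,836.12) ÷ R$18,953,545.00 = 60.7%.

60.7%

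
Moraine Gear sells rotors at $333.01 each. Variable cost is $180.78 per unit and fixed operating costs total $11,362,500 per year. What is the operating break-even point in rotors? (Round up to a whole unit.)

Contribution margin per unit = $333.01 − $180.78 = $152.23.
Break-even Q = $11,362,500 / $152.23 = 74,640.35 → 74,641 rotors.

74,641 rotors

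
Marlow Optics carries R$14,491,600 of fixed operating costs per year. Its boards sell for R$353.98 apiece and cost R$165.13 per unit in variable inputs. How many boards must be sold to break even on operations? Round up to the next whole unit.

Unit CM = price − variable cost = R$353.98 − R$165.13 = R$188.85.
Units to break even: R$14,491,600 ÷ R$188.85 = 76,736.03, rounded up to 76,737.

76,737 boards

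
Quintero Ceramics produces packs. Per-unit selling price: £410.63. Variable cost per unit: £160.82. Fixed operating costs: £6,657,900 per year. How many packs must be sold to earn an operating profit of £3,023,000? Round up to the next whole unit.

Contribution margin per unit = £410.63 − £160.82 = £249.81.
Units = (FC + target) / CM = (£6,657,900 + £3,023,000) / £249.81 = 38,753.05, so 38,754 packs.

38,754 packs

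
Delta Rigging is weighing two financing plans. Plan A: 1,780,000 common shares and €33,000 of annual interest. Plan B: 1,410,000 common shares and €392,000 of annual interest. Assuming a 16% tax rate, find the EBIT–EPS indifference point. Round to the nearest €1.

Set EPS_A = EPS_B: (EBIT − €33,000)(1 − 0.16) ÷ 1,780,000 = (EBIT − €392,000)(1 − 0.16) ÷ 1,410,000.
Cancelling (1 − t) and cross-multiplying: 1,410,000·(EBIT − 33,000) = 1,780,000·(EBIT − 392,000).
Solving, EBIT = (392,000·1,780,000 − 33,000·1,410,000) / (1,780,000 − 1,410,000) = 651,230,000,000 / 370,000 = 1,760,081.08.

€1,760,081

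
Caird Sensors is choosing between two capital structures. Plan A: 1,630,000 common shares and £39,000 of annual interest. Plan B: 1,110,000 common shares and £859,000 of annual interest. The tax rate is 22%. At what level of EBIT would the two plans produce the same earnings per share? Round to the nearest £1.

Set EPS_A = EPS_B: (EBIT − £39,000)(1 − 0.22) ÷ 1,630,000 = (EBIT − £859,000)(1 − 0.22) ÷ 1,110,000.
Cancelling (1 − t) and cross-multiplying: 1,110,000·(EBIT − 39,000) = 1,630,000·(EBIT − 859,000).
Solving, EBIT = (859,000·1,630,000 − 39,000·1,110,000) / (1,630,000 − 1,110,000) = 1,356,880,000,000 / 520,000 = 2,609,384.62.

£2,609,385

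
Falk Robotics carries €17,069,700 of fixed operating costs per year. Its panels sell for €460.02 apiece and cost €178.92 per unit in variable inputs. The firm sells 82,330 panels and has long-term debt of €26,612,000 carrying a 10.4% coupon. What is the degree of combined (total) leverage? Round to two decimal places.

Contribution at this volume is 82,330 × €281.10 = €23,142,963.00.
EBIT = €23,142,963.00 − €17,069,700 = €6,073,263.00. Interest = €2,767,648.00.
DOL = €23,142,963.00 ÷ €6,073,263.00 = 3.8106; DFL = €6,073,263.00 ÷ €3,305,615.00 = 1.8373.
Combined leverage = 3.8106 × 1.8373 = 7.0012.

7.00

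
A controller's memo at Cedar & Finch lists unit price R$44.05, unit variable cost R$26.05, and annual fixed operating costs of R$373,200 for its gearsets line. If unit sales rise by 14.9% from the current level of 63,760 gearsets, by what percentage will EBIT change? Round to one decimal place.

+22.1%

Contribution at this volume is 63,760 × R$18.00 = R$1,147,680.00.
Subtracting fixed costs: EBIT = R$1,147,680.00 − R$373,200 = R$774,480.00.
DOL = contribution ÷ EBIT = R$1,147,680.00 ÷ R$774,480.00 = 1.4819.
%ΔEBIT = DOL × %ΔSales = 1.4819 × +14.9% = +22.1%.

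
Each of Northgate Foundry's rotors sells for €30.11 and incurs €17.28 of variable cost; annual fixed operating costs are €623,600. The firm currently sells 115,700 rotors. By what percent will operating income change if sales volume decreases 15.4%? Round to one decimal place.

Total contribution margin = 115,700 × €12.83 = €1,484,431.00.
EBIT = €1,484,431.00 − €623,600 = €860,831.00.
Degree of operating leverage = €1,484,431.00 / €860,831.00 = 1.7244.
So EBIT moves 1.7244 × (-15.4%) = -26.6%.

-26.6%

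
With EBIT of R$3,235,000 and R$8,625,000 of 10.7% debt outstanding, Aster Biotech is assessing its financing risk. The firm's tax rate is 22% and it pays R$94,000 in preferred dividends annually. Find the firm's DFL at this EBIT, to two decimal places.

1.48

Annual interest charges come to R$922,875.00.
Preferred dividends grossed up pre-tax: R$94,000 / (1 − 0.22) = R$120,512.82.
DFL = EBIT ÷ [EBIT − I − D_p/(1−t)] = R$3,235,000 ÷ [R$3,235,000 − R$922,875.00 − R$120,512.82] = R$3,235,000 ÷ R$2,191,612.18 = 1.4761.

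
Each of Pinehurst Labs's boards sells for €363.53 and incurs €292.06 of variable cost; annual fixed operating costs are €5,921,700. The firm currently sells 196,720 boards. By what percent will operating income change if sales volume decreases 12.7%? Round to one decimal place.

At 196,720 units, contribution = 196,720 × €71.47 = €14,059,578.40.
Subtracting fixed costs: EBIT = €14,059,578.40 − €5,921,700 = €8,137,878.40.
Degree of operating leverage = €14,059,578.40 / €8,137,878.40 = 1.7277.
Operating income changes by 1.7277 × -12.7% = -21.9%.

-21.9%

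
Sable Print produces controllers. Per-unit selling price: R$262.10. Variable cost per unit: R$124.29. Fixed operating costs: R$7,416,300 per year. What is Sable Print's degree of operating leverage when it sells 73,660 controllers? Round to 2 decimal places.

3.71

At 73,660 units, contribution = 73,660 × R$137.81 = R$10,151,084.60.
Operating income = contribution − fixed costs = R$10,151,084.60 − R$7,416,300 = R$2,734,784.60.
DOL = contribution ÷ EBIT = R$10,151,084.60 ÷ R$2,734,784.60 = 3.7118.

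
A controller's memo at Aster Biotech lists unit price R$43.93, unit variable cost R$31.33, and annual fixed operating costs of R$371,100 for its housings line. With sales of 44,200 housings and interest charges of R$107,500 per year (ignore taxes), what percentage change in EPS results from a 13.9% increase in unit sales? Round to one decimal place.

Contribution at this volume is 44,200 × R$12.60 = R$556,920.00.
Subtracting fixed costs: EBIT = R$556,920.00 − R$371,100 = R$185,820.00.
After interest of R$107,500.00, pre-tax earnings = R$78,320.00.
Degree of combined leverage = contribution ÷ (EBIT − I) = R$556,920.00 ÷ R$78,320.00 = 7.1108.
EPS therefore changes by 7.1108 × (+13.9%) = +98.8%.

+98.8%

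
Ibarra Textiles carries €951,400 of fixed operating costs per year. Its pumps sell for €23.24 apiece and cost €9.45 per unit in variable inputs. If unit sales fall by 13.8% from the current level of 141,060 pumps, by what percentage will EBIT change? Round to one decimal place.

At 141,060 units, contribution = 141,060 × €13.79 = €1,945,217.40.
Operating income = contribution − fixed costs = €1,945,217.40 − €951,400 = €993,817.40.
Degree of operating leverage = €1,945,217.40 / €993,817.40 = 1.9573.
%ΔEBIT = DOL × %ΔSales = 1.9573 × -13.8% = -27.0%.

-27.0%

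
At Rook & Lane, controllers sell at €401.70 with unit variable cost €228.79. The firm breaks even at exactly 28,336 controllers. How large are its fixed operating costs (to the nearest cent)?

Contribution margin per unit = €401.70 − €228.79 = €172.91.
Fixed costs = break-even units × CM = 28,336 × €172.91 = €4,899,577.76.

€4,899,577.76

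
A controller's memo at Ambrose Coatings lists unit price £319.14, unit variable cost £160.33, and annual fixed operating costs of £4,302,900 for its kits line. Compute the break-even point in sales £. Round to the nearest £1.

CM per unit = £319.14 − £160.33 = £158.81; CM ratio = £158.81 / £319.14 = 0.4976.
Break-even revenue = fixed costs × price ÷ CM = £4,302,900 × £319.14 ÷ £158.81 = £8,646,984.

£8,646,984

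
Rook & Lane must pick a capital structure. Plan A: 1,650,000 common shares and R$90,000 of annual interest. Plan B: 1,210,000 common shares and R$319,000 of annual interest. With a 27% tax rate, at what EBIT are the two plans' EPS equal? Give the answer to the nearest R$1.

R$948,750

At indifference, (EBIT − 90,000)(1 − t)/1,650,000 = (EBIT − 319,000)(1 − t)/1,210,000.
The (1 − t) factor cancels: (EBIT − 90,000) × 1,210,000 = (EBIT − 319,000) × 1,650,000.
EBIT × (1,650,000 − 1,210,000) = 319,000 × 1,650,000 − 90,000 × 1,210,000 = 417,450,000,000, so EBIT = 417,450,000,000 ÷ 440,000 = 948,750.00.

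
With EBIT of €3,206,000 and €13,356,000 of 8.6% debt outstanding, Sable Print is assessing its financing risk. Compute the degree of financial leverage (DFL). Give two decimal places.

Interest = €1,148,616.00.
DFL = EBIT ÷ (EBIT − I) = €3,206,000 ÷ (€3,206,000 − €1,148,616.00) = €3,206,000 ÷ €2,057,384.00 = 1.5583.

1.56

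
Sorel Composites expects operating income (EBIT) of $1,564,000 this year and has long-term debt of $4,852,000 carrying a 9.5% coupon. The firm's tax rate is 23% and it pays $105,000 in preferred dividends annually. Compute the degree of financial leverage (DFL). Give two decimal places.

1.62

Interest = $460,940.00.
Preferred dividends grossed up pre-tax: $105,000 / (1 − 0.23) = $136,363.64.
DFL = EBIT ÷ [EBIT − I − D_p/(1−t)] = $1,564,000 ÷ [$1,564,000 − $460,940.00 − $136,363.64] = $1,564,000 ÷ $966,696.36 = 1.6179.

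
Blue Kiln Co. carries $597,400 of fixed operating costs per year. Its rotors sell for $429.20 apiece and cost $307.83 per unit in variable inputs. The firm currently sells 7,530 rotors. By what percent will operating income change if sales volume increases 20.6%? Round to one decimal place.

Contribution at this volume is 7,530 × $121.37 = $913,916.10.
EBIT = $913,916.10 − $597,400 = $316,516.10.
Degree of operating leverage = $913,916.10 / $316,516.10 = 2.8874.
Operating income changes by 2.8874 × +20.6% = +59.5%.

+59.5%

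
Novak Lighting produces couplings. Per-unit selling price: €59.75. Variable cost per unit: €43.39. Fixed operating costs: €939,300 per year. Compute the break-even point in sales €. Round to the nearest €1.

CM per unit = €59.75 − €43.39 = €16.36; CM ratio = €16.36 / €59.75 = 0.2738.
Break-even revenue = fixed costs × price ÷ CM = €939,300 × €59.75 ÷ €16.36 = €3,430,512.

€3,430,512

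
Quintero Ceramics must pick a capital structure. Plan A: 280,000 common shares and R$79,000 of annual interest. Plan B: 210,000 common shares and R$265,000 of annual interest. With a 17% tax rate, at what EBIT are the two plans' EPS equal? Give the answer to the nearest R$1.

R$823,000

At indifference, (EBIT − 79,000)(1 − t)/280,000 = (EBIT − 265,000)(1 − t)/210,000.
Cancelling (1 − t) and cross-multiplying: 210,000·(EBIT − 79,000) = 280,000·(EBIT − 265,000).
EBIT × (280,000 − 210,000) = 265,000 × 280,000 − 79,000 × 210,000 = 57,610,000,000, so EBIT = 57,610,000,000 ÷ 70,000 = 823,000.00.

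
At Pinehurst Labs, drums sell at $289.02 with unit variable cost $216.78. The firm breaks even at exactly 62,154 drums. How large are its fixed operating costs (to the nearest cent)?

$4,490,004.96

Unit CM = price − variable cost = $289.02 − $216.78 = $72.24.
Since BE = FC / CM, FC = 62,154 × $72.24 = $4,490,004.96.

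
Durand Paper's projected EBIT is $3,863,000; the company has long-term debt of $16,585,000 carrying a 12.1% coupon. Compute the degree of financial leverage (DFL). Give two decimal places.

Interest = $2,006,785.00.
Degree of financial leverage = EBIT / (EBIT − interest) = $3,863,000 / $1,856,215.00 = 2.0811.

2.08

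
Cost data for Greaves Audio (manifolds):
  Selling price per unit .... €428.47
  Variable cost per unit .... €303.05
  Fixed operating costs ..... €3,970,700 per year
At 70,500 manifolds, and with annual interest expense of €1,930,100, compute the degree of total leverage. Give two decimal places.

At 70,500 units, contribution = 70,500 × €125.42 = €8,842,110.00.
Subtracting fixed costs: EBIT = €8,842,110.00 − €3,970,700 = €4,871,410.00. Interest = €1,930,100.00, so EBIT − I = €2,941,310.00.
DCL = contribution ÷ (EBIT − I) = €8,842,110.00 ÷ €2,941,310.00 = 3.0062.

3.01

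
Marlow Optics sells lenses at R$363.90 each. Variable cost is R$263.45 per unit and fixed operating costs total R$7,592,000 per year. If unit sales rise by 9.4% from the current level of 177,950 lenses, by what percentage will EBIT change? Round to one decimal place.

+16.3%

Contribution at this volume is 177,950 × R$100.45 = R$17,875,077.50.
Subtracting fixed costs: EBIT = R$17,875,077.50 − R$7,592,000 = R$10,283,077.50.
So DOL = total CM / EBIT = R$17,875,077.50 / R$10,283,077.50 = 1.7383.
So EBIT moves 1.7383 × (+9.4%) = +16.3%.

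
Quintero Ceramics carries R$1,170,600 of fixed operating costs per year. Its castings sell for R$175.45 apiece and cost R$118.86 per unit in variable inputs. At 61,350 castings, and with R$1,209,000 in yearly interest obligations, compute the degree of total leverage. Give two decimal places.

Contribution at this volume is 61,350 × R$56.59 = R$3,471,796.50.
Subtracting fixed costs: EBIT = R$3,471,796.50 − R$1,170,600 = R$2,301,196.50. Interest = R$1,209,000.00, so EBIT − I = R$1,092,196.50.
DCL = contribution ÷ (EBIT − I) = R$3,471,796.50 ÷ R$1,092,196.50 = 3.1787.

3.18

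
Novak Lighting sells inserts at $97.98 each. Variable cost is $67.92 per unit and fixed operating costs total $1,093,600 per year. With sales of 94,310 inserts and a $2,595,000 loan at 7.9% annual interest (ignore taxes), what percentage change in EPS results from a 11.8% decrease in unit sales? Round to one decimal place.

-21.8%

Total contribution margin = 94,310 × $30.06 = $2,834,958.60.
EBIT = $2,834,958.60 − $1,093,600 = $1,741,358.60.
After interest of $205,005.00, pre-tax earnings = $1,536,353.60.
DCL = total CM / (EBIT − I) = $2,834,958.60 / $1,536,353.60 = 1.8453.
%ΔEPS = DCL × %ΔSales = 1.8453 × -11.8% = -21.8%.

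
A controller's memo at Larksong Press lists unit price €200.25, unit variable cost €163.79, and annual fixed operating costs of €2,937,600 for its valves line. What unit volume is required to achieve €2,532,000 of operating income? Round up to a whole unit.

Each unit contributes €200.25 − €163.79 = €36.46.
Required volume = (fixed costs + target profit) ÷ CM = (€2,937,600 + €2,532,000) ÷ €36.46 = 150,016.46, so 150,017 valves.

150,017 valves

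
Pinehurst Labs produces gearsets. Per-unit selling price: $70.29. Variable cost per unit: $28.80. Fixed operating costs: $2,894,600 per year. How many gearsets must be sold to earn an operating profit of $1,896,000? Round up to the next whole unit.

Each unit contributes $70.29 − $28.80 = $41.49.
Need Q such that Q × $41.49 − $2,894,600 = $1,896,000, i.e. Q = $4,790,600 / $41.49 = 115,463.97 → 115,464.

115,464 gearsets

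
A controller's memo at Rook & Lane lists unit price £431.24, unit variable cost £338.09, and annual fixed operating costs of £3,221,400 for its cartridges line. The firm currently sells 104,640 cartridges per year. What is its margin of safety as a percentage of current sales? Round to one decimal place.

Each unit contributes £431.24 − £338.09 = £93.15. Break-even units = £3,221,400 ÷ £93.15 = 34,582.93; break-even revenue = 34,582.93 × £431.24 = £14,913,543.06.
Actual sales revenue = 104,640 × £431.24 = £45,124,953.60.
Margin of safety = (£45,124,953.60 − £14,913,543.06) ÷ £45,124,953.60 = 67.0%.

67.0%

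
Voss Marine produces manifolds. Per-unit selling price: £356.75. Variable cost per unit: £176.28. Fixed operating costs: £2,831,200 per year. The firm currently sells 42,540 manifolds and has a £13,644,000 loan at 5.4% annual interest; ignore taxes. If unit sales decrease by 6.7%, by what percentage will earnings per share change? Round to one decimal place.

Contribution at this volume is 42,540 × £180.47 = £7,677,193.80.
Subtracting fixed costs: EBIT = £7,677,193.80 − £2,831,200 = £4,845,993.80.
Interest = £736,776.00, so EBIT − I = £4,109,217.80.
Degree of combined leverage = contribution ÷ (EBIT − I) = £7,677,193.80 ÷ £4,109,217.80 = 1.8683.
EPS therefore changes by 1.8683 × (-6.7%) = -12.5%.

-12.5%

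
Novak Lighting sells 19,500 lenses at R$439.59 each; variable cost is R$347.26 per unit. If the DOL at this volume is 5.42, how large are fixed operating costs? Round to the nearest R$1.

R$1,468,251

At 19,500 units, contribution = 19,500 × R$92.33 = R$1,800,435.00.
DOL = contribution / EBIT, so EBIT = R$1,800,435.00 / 5.42 = R$332,183.58.
And FC = contribution − EBIT = R$1,800,435.00 − R$332,183.58 = R$1,468,251.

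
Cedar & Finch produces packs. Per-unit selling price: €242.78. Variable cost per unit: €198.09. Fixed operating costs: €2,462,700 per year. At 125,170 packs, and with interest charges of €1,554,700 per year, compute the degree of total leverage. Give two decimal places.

Contribution at this volume is 125,170 × €44.69 = €5,593,847.30.
EBIT = €5,593,847.30 − €2,462,700 = €3,131,147.30. Interest = €1,554,700.00.
DOL = €5,593,847.30 ÷ €3,131,147.30 = 1.7865; DFL = €3,131,147.30 ÷ €1,576,447.30 = 1.9862.
Combined leverage = 1.7865 × 1.9862 = 3.5483.

3.55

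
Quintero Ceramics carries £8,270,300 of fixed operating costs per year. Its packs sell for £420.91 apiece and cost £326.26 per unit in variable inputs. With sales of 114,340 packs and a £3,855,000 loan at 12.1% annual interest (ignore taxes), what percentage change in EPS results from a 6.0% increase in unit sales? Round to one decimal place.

+31.1%

Total contribution margin = 114,340 × £94.65 = £10,822,281.00.
Subtracting fixed costs: EBIT = £10,822,281.00 − £8,270,300 = £2,551,981.00.
Interest = £466,455.00, so EBIT − I = £2,085,526.00.
DCL = total CM / (EBIT − I) = £10,822,281.00 / £2,085,526.00 = 5.1892.
%ΔEPS = DCL × %ΔSales = 5.1892 × +6.0% = +31.1%.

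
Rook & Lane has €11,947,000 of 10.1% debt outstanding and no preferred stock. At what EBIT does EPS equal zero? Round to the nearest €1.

€1,206,647

Annual interest = 10.1% × €11,947,000 = €1,206,647.00.
Without preferred stock the financial break-even is simply EBIT = interest = €1,206,647.00.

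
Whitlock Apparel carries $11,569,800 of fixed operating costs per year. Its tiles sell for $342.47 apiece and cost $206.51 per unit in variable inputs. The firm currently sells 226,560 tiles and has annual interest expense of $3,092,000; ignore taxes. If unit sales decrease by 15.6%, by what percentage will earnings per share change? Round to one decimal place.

At 226,560 units, contribution = 226,560 × $135.96 = $30,803,097.60.
Operating income = contribution − fixed costs = $30,803,097.60 − $11,569,800 = $19,233,297.60.
Interest = $3,092,000.00, so EBIT − I = $16,141,297.60.
Degree of combined leverage = contribution ÷ (EBIT − I) = $30,803,097.60 ÷ $16,141,297.60 = 1.9083.
%ΔEPS = DCL × %ΔSales = 1.9083 × -15.6% = -29.8%.

-29.8%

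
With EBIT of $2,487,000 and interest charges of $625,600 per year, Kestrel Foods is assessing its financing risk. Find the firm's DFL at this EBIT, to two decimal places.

1.34

Interest = $625,600.00.
Degree of financial leverage = EBIT / (EBIT − interest) = $2,487,000 / $1,861,400.00 = 1.3361.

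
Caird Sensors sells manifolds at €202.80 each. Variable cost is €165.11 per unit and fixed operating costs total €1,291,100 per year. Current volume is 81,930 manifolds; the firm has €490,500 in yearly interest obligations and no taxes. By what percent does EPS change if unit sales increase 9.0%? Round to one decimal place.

+21.3%

Total contribution margin = 81,930 × €37.69 = €3,087,941.70.
EBIT = €3,087,941.70 − €1,291,100 = €1,796,841.70.
Interest = €490,500.00, so EBIT − I = €1,306,341.70.
Degree of combined leverage = contribution ÷ (EBIT − I) = €3,087,941.70 ÷ €1,306,341.70 = 2.3638.
%ΔEPS = DCL × %ΔSales = 2.3638 × +9.0% = +21.3%.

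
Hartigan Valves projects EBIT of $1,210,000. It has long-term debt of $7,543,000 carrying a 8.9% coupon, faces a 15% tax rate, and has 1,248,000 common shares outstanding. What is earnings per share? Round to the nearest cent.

Interest = $671,327.00, so EBT = $1,210,000 − $671,327.00 = $538,673.00.
After tax at 15%: net income = $538,673.00 × 0.85 = $457,872.05.
Per share: $457,872.05 / 1,248,000 shares = $0.37.

$0.37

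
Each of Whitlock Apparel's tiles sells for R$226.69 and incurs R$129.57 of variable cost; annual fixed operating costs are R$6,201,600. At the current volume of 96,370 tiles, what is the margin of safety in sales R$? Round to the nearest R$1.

Each unit contributes R$226.69 − R$129.57 = R$97.12. Break-even units = R$6,201,600 ÷ R$97.12 = 63,855.02; break-even revenue = 63,855.02 × R$226.69 = R$14,475,295.55.
Actual sales revenue = 96,370 × R$226.69 = R$21,846,115.30.
Margin of safety = R$21,846,115.30 − R$14,475,295.55 = R$7,370,820.

R$7,370,820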